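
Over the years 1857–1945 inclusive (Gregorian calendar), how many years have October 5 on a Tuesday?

12

Track October 5's weekday year by year (advancing +1, or +2 across a Feb 29):
  1857: Mon  1858: Tue (+1) ✓  1859: Wed (+1)  1860: Fri (+2)  1861: Sat (+1)
  1862: Sun (+1)  1863: Mon (+1)  1864: Wed (+2)  1865: Thu (+1)  1866: Fri (+1)
  1867: Sat (+1)  1868: Mon (+2)  1869: Tue (+1) ✓  1870: Wed (+1)  … (61 more years) …
  1932: Wed (+2)  1933: Thu (+1)  1934: Fri (+1)  1935: Sat (+1)  1936: Mon (+2)
  1937: Tue (+1) ✓  1938: Wed (+1)  1939: Thu (+1)  1940: Sat (+2)  1941: Sun (+1)
  1942: Mon (+1)  1943: Tue (+1) ✓  1944: Thu (+2)  1945: Fri (+1)
Tuesday years: 1858, 1869, 1875, 1880, 1886, 1897, 1909, 1915, 1920, 1926, 1937, 1943 — 12 in total.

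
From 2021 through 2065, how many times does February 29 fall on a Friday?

2

Leap years in 2021–2065: 11 of them.
Feb 29 weekday advances by 5 (mod 7) from one leap year to the next four years later (or differs when a century non-leap intervenes).
Leap-day weekdays: 2024:Thu 2028:Tue 2032:Sun 2036:Fri✓ 2040:Wed 2044:Mon 2048:Sat 2052:Thu 2056:Tue 2060:Sun 2064:Fri✓
Friday: 2036, 2064 → 2.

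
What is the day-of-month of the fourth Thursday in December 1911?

December 1, 1911 is a Friday, so the first Thursday is the 7th.
The fourth Thursday is 7 + 21 = 28.

28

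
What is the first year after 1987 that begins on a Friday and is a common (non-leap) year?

1993

Jan 1 advances by 2 weekdays after a leap year and by 1 after a common year.
1987: Jan 1 is Thursday.
1988: Friday (leap)
1989: Sunday
1990: Monday
1991: Tuesday
1992: Wednesday (leap)
1993: Friday
1993 begins on a Friday and is a common year.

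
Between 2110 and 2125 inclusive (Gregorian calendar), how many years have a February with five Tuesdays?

1

February has 28 days (29 in leap years); it has five Tuesdays when Tuesday falls among the first (month-length − 28) days — i.e. when February 1 is Tuesday in a leap year (never in a common year).
February 1 by year: 2110:Sat 2111:Sun 2112:Mon 2113:Wed 2114:Thu 2115:Fri 2116:Sat 2117:Mon 2118:Tue 2119:Wed 2120:Thu 2121:Sat 2122:Sun 2123:Mon 2124:Tue✓ 2125:Thu
Years with five Tuesdays: 2124 → 1.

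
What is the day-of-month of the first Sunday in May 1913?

4

May 1, 1913 is a Thursday, so the first Sunday is the 4th.
The first Sunday is 4 + 0 = 4.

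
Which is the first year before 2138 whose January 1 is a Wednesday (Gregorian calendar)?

2127

Jan 1 advances by 2 weekdays after a leap year and by 1 after a common year.
2138: Jan 1 is Wednesday.
2137: Tuesday
2136: Sunday (leap)
2135: Saturday
2134: Friday
2133: Thursday
2132: Tuesday (leap)
2131: Monday
2130: Sunday
2129: Saturday
2128: Thursday (leap)
2127: Wednesday
2127 begins on a Wednesday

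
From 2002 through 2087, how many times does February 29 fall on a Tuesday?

3

Leap years in 2002–2087: 21 of them.
Feb 29 weekday advances by 5 (mod 7) from one leap year to the next four years later (or differs when a century non-leap intervenes).
Leap-day weekdays: 2004:Sun 2008:Fri 2012:Wed 2016:Mon 2020:Sat 2024:Thu 2028:Tue✓ 2032:Sun 2036:Fri 2040:Wed 2044:Mon 2048:Sat 2052:Thu 2056:Tue✓ 2060:Sun 2064:Fri 2068:Wed 2072:Mon 2076:Sat 2080:Thu 2084:Tue✓
Tuesday: 2028, 2056, 2084 → 3.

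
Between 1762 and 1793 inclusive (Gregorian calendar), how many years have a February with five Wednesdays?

2

February has 28 days (29 in leap years); it has five Wednesdays when Wednesday falls among the first (month-length − 28) days — i.e. when February 1 is Wednesday in a leap year (never in a common year).
February 1 by year: 1762:Mon 1763:Tue 1764:Wed✓ 1765:Fri 1766:Sat 1767:Sun 1768:Mon 1769:Wed 1770:Thu 1771:Fri 1772:Sat 1773:Mon 1774:Tue 1775:Wed 1776:Thu 1777:Sat 1778:Sun 1779:Mon 1780:Tue 1781:Thu 1782:Fri 1783:Sat 1784:Sun 1785:Tue 1786:Wed 1787:Thu 1788:Fri 1789:Sun 1790:Mon 1791:Tue 1792:Wed✓ 1793:Fri
Years with five Wednesdays: 1764, 1792 → 2.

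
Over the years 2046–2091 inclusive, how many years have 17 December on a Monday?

7

Track 17 December's weekday year by year (advancing +1, or +2 across a Feb 29):
  2046: Mon ✓  2047: Tue (+1)  2048: Thu (+2)  2049: Fri (+1)  2050: Sat (+1)
  2051: Sun (+1)  2052: Tue (+2)  2053: Wed (+1)  2054: Thu (+1)  2055: Fri (+1)
  2056: Sun (+2)  2057: Mon (+1) ✓  2058: Tue (+1)  2059: Wed (+1)  … (18 more years) …
  2078: Sat (+1)  2079: Sun (+1)  2080: Tue (+2)  2081: Wed (+1)  2082: Thu (+1)
  2083: Fri (+1)  2084: Sun (+2)  2085: Mon (+1) ✓  2086: Tue (+1)  2087: Wed (+1)
  2088: Fri (+2)  2089: Sat (+1)  2090: Sun (+1)  2091: Mon (+1) ✓
Monday years: 2046, 2057, 2063, 2068, 2074, 2085, 2091 — 7 in total.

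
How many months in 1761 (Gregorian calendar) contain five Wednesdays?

4

A month of length L has five Wednesdays iff its first Wednesday is on day ≤ L−28 (so day 1–3 in a 31-day month, 1–2 in a 30-day month, day 1 in a leap February).
Checking each month of 1761: Jan starts Thu (31d); Feb starts Sun (28d); Mar starts Sun (31d); Apr starts Wed (30d) ✓; May starts Fri (31d); Jun starts Mon (30d); Jul starts Wed (31d) ✓; Aug starts Sat (31d); Sep starts Tue (30d) ✓; Oct starts Thu (31d); Nov starts Sun (30d); Dec starts Tue (31d) ✓.
Five-Wednesday months: April, July, September, December → 4.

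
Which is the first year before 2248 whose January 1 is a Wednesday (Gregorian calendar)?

Jan 1 advances by 2 weekdays after a leap year and by 1 after a common year.
2248: Jan 1 is Saturday (leap).
2247: Friday
2246: Thursday
2245: Wednesday
2245 begins on a Wednesday

2245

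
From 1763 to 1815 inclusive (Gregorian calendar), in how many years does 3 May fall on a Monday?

Track 3 May's weekday year by year (advancing +1, or +2 across a Feb 29):
  1763: Tue  1764: Thu (+2)  1765: Fri (+1)  1766: Sat (+1)  1767: Sun (+1)
  1768: Tue (+2)  1769: Wed (+1)  1770: Thu (+1)  1771: Fri (+1)  1772: Sun (+2)
  1773: Mon (+1) ✓  1774: Tue (+1)  1775: Wed (+1)  1776: Fri (+2)  … (25 more years) …
  1802: Mon (+1) ✓  1803: Tue (+1)  1804: Thu (+2)  1805: Fri (+1)  1806: Sat (+1)
  1807: Sun (+1)  1808: Tue (+2)  1809: Wed (+1)  1810: Thu (+1)  1811: Fri (+1)
  1812: Sun (+2)  1813: Mon (+1) ✓  1814: Tue (+1)  1815: Wed (+1)
Monday years: 1773, 1779, 1784, 1790, 1802, 1813 — 6 in total.

6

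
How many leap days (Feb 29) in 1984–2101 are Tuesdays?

Leap years in 1984–2101: 29 of them.
Feb 29 weekday advances by 5 (mod 7) from one leap year to the next four years later (or differs when a century non-leap intervenes).
Leap-day weekdays: 1984:Wed 1988:Mon 1992:Sat 1996:Thu 2000:Tue✓ 2004:Sun 2008:Fri 2012:Wed 2016:Mon 2020:Sat 2024:Thu 2028:Tue✓ 2032:Sun …(3 more)… 2048:Sat 2052:Thu 2056:Tue✓ 2060:Sun 2064:Fri 2068:Wed 2072:Mon 2076:Sat 2080:Thu 2084:Tue✓ 2088:Sun 2092:Fri 2096:Wed
Tuesday: 2000, 2028, 2056, 2084 → 4.

4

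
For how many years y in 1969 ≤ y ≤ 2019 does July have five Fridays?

July has 31 days; it has five Fridays when Friday falls among the first (month-length − 28) days — i.e. when July 1 is one of Friday/Thursday/Wednesday.
July 1 by year: 1969:Tue 1970:Wed✓ 1971:Thu✓ 1972:Sat 1973:Sun 1974:Mon 1975:Tue 1976:Thu✓ 1977:Fri✓ 1978:Sat 1979:Sun 1980:Tue 1981:Wed✓ 1982:Thu✓ 1983:Fri✓ …(21 more)… 2005:Fri✓ 2006:Sat 2007:Sun 2008:Tue 2009:Wed✓ 2010:Thu✓ 2011:Fri✓ 2012:Sun 2013:Mon 2014:Tue 2015:Wed✓ 2016:Fri✓ 2017:Sat 2018:Sun 2019:Mon
Years with five Fridays: 1970, 1971, 1976, 1977, 1981, 1982, 1983, 1987, 1988, 1992, 1993, 1994, 1998, 1999, 2004, 2005, 2009, 2010, 2011, 2015, 2016 → 21.

21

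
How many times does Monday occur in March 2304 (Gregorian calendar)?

March 2304 has 31 days and begins on Tuesday.
The first Monday is March 7.
Mondays fall on 7, 14, 21, 28 — that's 4.

4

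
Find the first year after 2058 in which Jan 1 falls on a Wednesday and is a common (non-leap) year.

2059

Jan 1 advances by 2 weekdays after a leap year and by 1 after a common year.
2058: Jan 1 is Tuesday.
2059: Wednesday
2059 begins on a Wednesday and is a common year.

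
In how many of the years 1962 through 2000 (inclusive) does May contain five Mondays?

17

May has 31 days; it has five Mondays when Monday falls among the first (month-length − 28) days — i.e. when May 1 is one of Monday/Sunday/Saturday.
May 1 by year: 1962:Tue 1963:Wed 1964:Fri 1965:Sat✓ 1966:Sun✓ 1967:Mon✓ 1968:Wed 1969:Thu 1970:Fri 1971:Sat✓ 1972:Mon✓ 1973:Tue 1974:Wed 1975:Thu 1976:Sat✓ …(9 more)… 1986:Thu 1987:Fri 1988:Sun✓ 1989:Mon✓ 1990:Tue 1991:Wed 1992:Fri 1993:Sat✓ 1994:Sun✓ 1995:Mon✓ 1996:Wed 1997:Thu 1998:Fri 1999:Sat✓ 2000:Mon✓
Years with five Mondays: 1965, 1966, 1967, 1971, 1972, 1976, 1977, 1978, 1982, 1983, 1988, 1989, 1993, 1994, 1995, 1999, 2000 → 17.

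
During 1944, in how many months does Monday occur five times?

A month of length L has five Mondays iff its first Monday is on day ≤ L−28 (so day 1–3 in a 31-day month, 1–2 in a 30-day month, day 1 in a leap February).
Checking each month of 1944: Jan starts Sat (31d) ✓; Feb starts Tue (29d); Mar starts Wed (31d); Apr starts Sat (30d); May starts Mon (31d) ✓; Jun starts Thu (30d); Jul starts Sat (31d) ✓; Aug starts Tue (31d); Sep starts Fri (30d); Oct starts Sun (31d) ✓; Nov starts Wed (30d); Dec starts Fri (31d).
Five-Monday months: January, May, July, October → 4.

4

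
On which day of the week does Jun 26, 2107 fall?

January 1, 2107 is a Saturday.
June 26 is day 177 of the year, i.e. 176 days after Jan 1.
176 mod 7 = 1, so advance 1 weekday from Saturday: Sunday.

Sunday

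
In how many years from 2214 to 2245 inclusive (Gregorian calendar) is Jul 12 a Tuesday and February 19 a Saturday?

4

Check each year's weekday for Jul 12 and February 19:
  2214: Tue/Sat ✓  2215: Wed/Sun  2216: Fri/Mon  2217: Sat/Wed  2218: Sun/Thu  2219: Mon/Fri  2220: Wed/Sat  2221: Thu/Mon  2222: Fri/Tue  2223: Sat/Wed  2224: Mon/Thu  2225: Tue/Sat ✓  2226: Wed/Sun  2227: Thu/Mon  …(4 more)…  2232: Thu/Sun  2233: Fri/Tue  2234: Sat/Wed  2235: Sun/Thu  2236: Tue/Fri  2237: Wed/Sun  2238: Thu/Mon  2239: Fri/Tue  2240: Sun/Wed  2241: Mon/Fri  2242: Tue/Sat ✓  2243: Wed/Sun  2244: Fri/Mon  2245: Sat/Wed
Both conditions hold in: 2214, 2225, 2231, 2242 — 4.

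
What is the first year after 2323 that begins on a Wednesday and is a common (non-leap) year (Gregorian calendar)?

Jan 1 advances by 2 weekdays after a leap year and by 1 after a common year.
2323: Jan 1 is Monday.
2324: Tuesday (leap)
2325: Thursday
2326: Friday
2327: Saturday
2328: Sunday (leap)
2329: Tuesday
2330: Wednesday
2330 begins on a Wednesday and is a common year.

2330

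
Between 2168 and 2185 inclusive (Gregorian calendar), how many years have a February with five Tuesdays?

1

February has 28 days (29 in leap years); it has five Tuesdays when Tuesday falls among the first (month-length − 28) days — i.e. when February 1 is Tuesday in a leap year (never in a common year).
February 1 by year: 2168:Mon 2169:Wed 2170:Thu 2171:Fri 2172:Sat 2173:Mon 2174:Tue 2175:Wed 2176:Thu 2177:Sat 2178:Sun 2179:Mon 2180:Tue✓ 2181:Thu 2182:Fri 2183:Sat 2184:Sun 2185:Tue
Years with five Tuesdays: 2180 → 1.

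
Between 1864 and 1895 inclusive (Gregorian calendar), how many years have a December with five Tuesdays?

December has 31 days; it has five Tuesdays when Tuesday falls among the first (month-length − 28) days — i.e. when December 1 is one of Tuesday/Monday/Sunday.
December 1 by year: 1864:Thu 1865:Fri 1866:Sat 1867:Sun✓ 1868:Tue✓ 1869:Wed 1870:Thu 1871:Fri 1872:Sun✓ 1873:Mon✓ 1874:Tue✓ 1875:Wed 1876:Fri 1877:Sat 1878:Sun✓ 1879:Mon✓ 1880:Wed 1881:Thu 1882:Fri 1883:Sat 1884:Mon✓ 1885:Tue✓ 1886:Wed 1887:Thu 1888:Sat 1889:Sun✓ 1890:Mon✓ 1891:Tue✓ 1892:Thu 1893:Fri 1894:Sat 1895:Sun✓
Years with five Tuesdays: 1867, 1868, 1872, 1873, 1874, 1878, 1879, 1884, 1885, 1889, 1890, 1891, 1895 → 13.

13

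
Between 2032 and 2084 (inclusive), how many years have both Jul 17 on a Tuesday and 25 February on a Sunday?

5

Check each year's weekday for Jul 17 and 25 February:
  2032: Sat/Wed  2033: Sun/Fri  2034: Mon/Sat  2035: Tue/Sun ✓  2036: Thu/Mon  2037: Fri/Wed  2038: Sat/Thu  2039: Sun/Fri  2040: Tue/Sat  2041: Wed/Mon  2042: Thu/Tue  2043: Fri/Wed  2044: Sun/Thu  2045: Mon/Sat  …(25 more)…  2071: Fri/Wed  2072: Sun/Thu  2073: Mon/Sat  2074: Tue/Sun ✓  2075: Wed/Mon  2076: Fri/Tue  2077: Sat/Thu  2078: Sun/Fri  2079: Mon/Sat  2080: Wed/Sun  2081: Thu/Tue  2082: Fri/Wed  2083: Sat/Thu  2084: Mon/Fri
Both conditions hold in: 2035, 2046, 2057, 2063, 2074 — 5.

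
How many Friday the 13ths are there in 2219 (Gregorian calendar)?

1

Check the 13th of each month of 2219: Jan 13: Wed, Feb 13: Sat, Mar 13: Sat, Apr 13: Tue, May 13: Thu, Jun 13: Sun, Jul 13: Tue, Aug 13: Fri, Sep 13: Mon, Oct 13: Wed, Nov 13: Sat, Dec 13: Mon.
Friday occurs in August — 1 month.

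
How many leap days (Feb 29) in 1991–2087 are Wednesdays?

Leap years in 1991–2087: 24 of them.
Feb 29 weekday advances by 5 (mod 7) from one leap year to the next four years later (or differs when a century non-leap intervenes).
Leap-day weekdays: 1992:Sat 1996:Thu 2000:Tue 2004:Sun 2008:Fri 2012:Wed✓ 2016:Mon 2020:Sat 2024:Thu 2028:Tue 2032:Sun 2036:Fri 2040:Wed✓ 2044:Mon 2048:Sat 2052:Thu 2056:Tue 2060:Sun 2064:Fri 2068:Wed✓ 2072:Mon 2076:Sat 2080:Thu 2084:Tue
Wednesday: 2012, 2040, 2068 → 3.

3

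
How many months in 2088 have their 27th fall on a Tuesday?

3

Check the 27th of each month of 2088: Jan 27: Tue, Feb 27: Fri, Mar 27: Sat, Apr 27: Tue, May 27: Thu, Jun 27: Sun, Jul 27: Tue, Aug 27: Fri, Sep 27: Mon, Oct 27: Wed, Nov 27: Sat, Dec 27: Mon.
Tuesday occurs in January, April, July — 3 months.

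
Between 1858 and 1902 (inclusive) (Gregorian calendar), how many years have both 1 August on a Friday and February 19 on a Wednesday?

Check each year's weekday for 1 August and February 19:
  1858: Sun/Fri  1859: Mon/Sat  1860: Wed/Sun  1861: Thu/Tue  1862: Fri/Wed ✓  1863: Sat/Thu  1864: Mon/Fri  1865: Tue/Sun  1866: Wed/Mon  1867: Thu/Tue  1868: Sat/Wed  1869: Sun/Fri  1870: Mon/Sat  1871: Tue/Sun  …(17 more)…  1889: Thu/Tue  1890: Fri/Wed ✓  1891: Sat/Thu  1892: Mon/Fri  1893: Tue/Sun  1894: Wed/Mon  1895: Thu/Tue  1896: Sat/Wed  1897: Sun/Fri  1898: Mon/Sat  1899: Tue/Sun  1900: Wed/Mon  1901: Thu/Tue  1902: Fri/Wed ✓
Both conditions hold in: 1862, 1873, 1879, 1890, 1902 — 5.

5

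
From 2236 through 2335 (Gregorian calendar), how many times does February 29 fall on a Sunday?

3

Leap years in 2236–2335: 24 of them.
Feb 29 weekday advances by 5 (mod 7) from one leap year to the next four years later (or differs when a century non-leap intervenes).
Leap-day weekdays: 2236:Mon 2240:Sat 2244:Thu 2248:Tue 2252:Sun✓ 2256:Fri 2260:Wed 2264:Mon 2268:Sat 2272:Thu 2276:Tue 2280:Sun✓ 2284:Fri 2288:Wed 2292:Mon 2296:Sat 2304:Mon 2308:Sat 2312:Thu 2316:Tue 2320:Sun✓ 2324:Fri 2328:Wed 2332:Mon
Sunday: 2252, 2280, 2320 → 3.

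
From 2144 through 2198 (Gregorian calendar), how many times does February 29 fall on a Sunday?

Leap years in 2144–2198: 14 of them.
Feb 29 weekday advances by 5 (mod 7) from one leap year to the next four years later (or differs when a century non-leap intervenes).
Leap-day weekdays: 2144:Sat 2148:Thu 2152:Tue 2156:Sun✓ 2160:Fri 2164:Wed 2168:Mon 2172:Sat 2176:Thu 2180:Tue 2184:Sun✓ 2188:Fri 2192:Wed 2196:Mon
Sunday: 2156, 2184 → 2.

2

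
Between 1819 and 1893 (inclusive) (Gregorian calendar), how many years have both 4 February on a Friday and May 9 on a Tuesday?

3

Check each year's weekday for 4 February and May 9:
  1819: Thu/Sun  1820: Fri/Tue ✓  1821: Sun/Wed  1822: Mon/Thu  1823: Tue/Fri  1824: Wed/Sun  1825: Fri/Mon  1826: Sat/Tue  1827: Sun/Wed  1828: Mon/Fri  1829: Wed/Sat  1830: Thu/Sun  1831: Fri/Mon  1832: Sat/Wed  …(47 more)…  1880: Wed/Sun  1881: Fri/Mon  1882: Sat/Tue  1883: Sun/Wed  1884: Mon/Fri  1885: Wed/Sat  1886: Thu/Sun  1887: Fri/Mon  1888: Sat/Wed  1889: Mon/Thu  1890: Tue/Fri  1891: Wed/Sat  1892: Thu/Mon  1893: Sat/Tue
Both conditions hold in: 1820, 1848, 1876 — 3.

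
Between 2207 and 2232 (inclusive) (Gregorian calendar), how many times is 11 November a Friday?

4

Track 11 November's weekday year by year (advancing +1, or +2 across a Feb 29):
  2207: Wed  2208: Fri (+2) ✓  2209: Sat (+1)  2210: Sun (+1)  2211: Mon (+1)
  2212: Wed (+2)  2213: Thu (+1)  2214: Fri (+1) ✓  2215: Sat (+1)  2216: Mon (+2)
  2217: Tue (+1)  2218: Wed (+1)  2219: Thu (+1)  2220: Sat (+2)  2221: Sun (+1)
  2222: Mon (+1)  2223: Tue (+1)  2224: Thu (+2)  2225: Fri (+1) ✓  2226: Sat (+1)
  2227: Sun (+1)  2228: Tue (+2)  2229: Wed (+1)  2230: Thu (+1)  2231: Fri (+1) ✓
  2232: Sun (+2)
Friday years: 2208, 2214, 2225, 2231 — 4 in total.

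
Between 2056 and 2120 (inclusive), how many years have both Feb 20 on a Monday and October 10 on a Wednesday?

Check each year's weekday for Feb 20 and October 10:
  2056: Sun/Tue  2057: Tue/Wed  2058: Wed/Thu  2059: Thu/Fri  2060: Fri/Sun  2061: Sun/Mon  2062: Mon/Tue  2063: Tue/Wed  2064: Wed/Fri  2065: Fri/Sat  2066: Sat/Sun  2067: Sun/Mon  2068: Mon/Wed ✓  2069: Wed/Thu  …(37 more)…  2107: Sun/Mon  2108: Mon/Wed ✓  2109: Wed/Thu  2110: Thu/Fri  2111: Fri/Sat  2112: Sat/Mon  2113: Mon/Tue  2114: Tue/Wed  2115: Wed/Thu  2116: Thu/Sat  2117: Sat/Sun  2118: Sun/Mon  2119: Mon/Tue  2120: Tue/Thu
Both conditions hold in: 2068, 2096, 2108 — 3.

3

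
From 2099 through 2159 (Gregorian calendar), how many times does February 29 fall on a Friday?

Leap years in 2099–2159: 14 of them.
Feb 29 weekday advances by 5 (mod 7) from one leap year to the next four years later (or differs when a century non-leap intervenes).
Leap-day weekdays: 2104:Fri✓ 2108:Wed 2112:Mon 2116:Sat 2120:Thu 2124:Tue 2128:Sun 2132:Fri✓ 2136:Wed 2140:Mon 2144:Sat 2148:Thu 2152:Tue 2156:Sun
Friday: 2104, 2132 → 2.

2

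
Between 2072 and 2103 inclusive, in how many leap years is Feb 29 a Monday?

1

Leap years in 2072–2103: 7 of them.
Feb 29 weekday advances by 5 (mod 7) from one leap year to the next four years later (or differs when a century non-leap intervenes).
Leap-day weekdays: 2072:Mon✓ 2076:Sat 2080:Thu 2084:Tue 2088:Sun 2092:Fri 2096:Wed
Monday: 2072 → 1.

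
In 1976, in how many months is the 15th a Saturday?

Check the 15th of each month of 1976: Jan 15: Thu, Feb 15: Sun, Mar 15: Mon, Apr 15: Thu, May 15: Sat, Jun 15: Tue, Jul 15: Thu, Aug 15: Sun, Sep 15: Wed, Oct 15: Fri, Nov 15: Mon, Dec 15: Wed.
Saturday occurs in May — 1 month.

1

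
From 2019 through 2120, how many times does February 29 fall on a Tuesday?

Leap years in 2019–2120: 25 of them.
Feb 29 weekday advances by 5 (mod 7) from one leap year to the next four years later (or differs when a century non-leap intervenes).
Leap-day weekdays: 2020:Sat 2024:Thu 2028:Tue✓ 2032:Sun 2036:Fri 2040:Wed 2044:Mon 2048:Sat 2052:Thu 2056:Tue✓ 2060:Sun 2064:Fri 2068:Wed 2072:Mon 2076:Sat 2080:Thu 2084:Tue✓ 2088:Sun 2092:Fri 2096:Wed 2104:Fri 2108:Wed 2112:Mon 2116:Sat 2120:Thu
Tuesday: 2028, 2056, 2084 → 3.

3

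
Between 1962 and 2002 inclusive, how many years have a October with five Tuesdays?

October has 31 days; it has five Tuesdays when Tuesday falls among the first (month-length − 28) days — i.e. when October 1 is one of Tuesday/Monday/Sunday.
October 1 by year: 1962:Mon✓ 1963:Tue✓ 1964:Thu 1965:Fri 1966:Sat 1967:Sun✓ 1968:Tue✓ 1969:Wed 1970:Thu 1971:Fri 1972:Sun✓ 1973:Mon✓ 1974:Tue✓ 1975:Wed 1976:Fri …(11 more)… 1988:Sat 1989:Sun✓ 1990:Mon✓ 1991:Tue✓ 1992:Thu 1993:Fri 1994:Sat 1995:Sun✓ 1996:Tue✓ 1997:Wed 1998:Thu 1999:Fri 2000:Sun✓ 2001:Mon✓ 2002:Tue✓
Years with five Tuesdays: 1962, 1963, 1967, 1968, 1972, 1973, 1974, 1978, 1979, 1984, 1985, 1989, 1990, 1991, 1995, 1996, 2000, 2001, 2002 → 19.

19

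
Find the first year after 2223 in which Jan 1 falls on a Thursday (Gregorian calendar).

2224

Jan 1 advances by 2 weekdays after a leap year and by 1 after a common year.
2223: Jan 1 is Wednesday.
2224: Thursday (leap)
2224 begins on a Thursday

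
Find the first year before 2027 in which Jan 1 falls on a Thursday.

2026

Jan 1 advances by 2 weekdays after a leap year and by 1 after a common year.
2027: Jan 1 is Friday.
2026: Thursday
2026 begins on a Thursday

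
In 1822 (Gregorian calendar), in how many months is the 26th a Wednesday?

1

Check the 26th of each month of 1822: Jan 26: Sat, Feb 26: Tue, Mar 26: Tue, Apr 26: Fri, May 26: Sun, Jun 26: Wed, Jul 26: Fri, Aug 26: Mon, Sep 26: Thu, Oct 26: Sat, Nov 26: Tue, Dec 26: Thu.
Wednesday occurs in June — 1 month.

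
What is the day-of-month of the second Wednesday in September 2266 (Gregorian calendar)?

September 1, 2266 is a Saturday, so the first Wednesday is the 5th.
The second Wednesday is 5 + 7 = 12.

12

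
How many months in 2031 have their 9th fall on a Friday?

Check the 9th of each month of 2031: Jan 9: Thu, Feb 9: Sun, Mar 9: Sun, Apr 9: Wed, May 9: Fri, Jun 9: Mon, Jul 9: Wed, Aug 9: Sat, Sep 9: Tue, Oct 9: Thu, Nov 9: Sun, Dec 9: Tue.
Friday occurs in May — 1 month.

1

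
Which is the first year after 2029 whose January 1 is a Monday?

2035

Jan 1 advances by 2 weekdays after a leap year and by 1 after a common year.
2029: Jan 1 is Monday.
2030: Tuesday
2031: Wednesday
2032: Thursday (leap)
2033: Saturday
2034: Sunday
2035: Monday
2035 begins on a Monday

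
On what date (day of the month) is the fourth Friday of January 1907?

25

January 1, 1907 is a Tuesday, so the first Friday is the 4th.
The fourth Friday is 4 + 21 = 25.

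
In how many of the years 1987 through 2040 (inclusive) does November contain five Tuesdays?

November has 30 days; it has five Tuesdays when Tuesday falls among the first (month-length − 28) days — i.e. when November 1 is one of Tuesday/Monday.
November 1 by year: 1987:Sun 1988:Tue✓ 1989:Wed 1990:Thu 1991:Fri 1992:Sun 1993:Mon✓ 1994:Tue✓ 1995:Wed 1996:Fri 1997:Sat 1998:Sun 1999:Mon✓ 2000:Wed 2001:Thu …(24 more)… 2026:Sun 2027:Mon✓ 2028:Wed 2029:Thu 2030:Fri 2031:Sat 2032:Mon✓ 2033:Tue✓ 2034:Wed 2035:Thu 2036:Sat 2037:Sun 2038:Mon✓ 2039:Tue✓ 2040:Thu
Years with five Tuesdays: 1988, 1993, 1994, 1999, 2004, 2005, 2010, 2011, 2016, 2021, 2022, 2027, 2032, 2033, 2038, 2039 → 16.

16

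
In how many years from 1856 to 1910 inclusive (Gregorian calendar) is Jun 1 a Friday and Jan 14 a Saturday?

Check each year's weekday for Jun 1 and Jan 14:
  1856: Sun/Mon  1857: Mon/Wed  1858: Tue/Thu  1859: Wed/Fri  1860: Fri/Sat ✓  1861: Sat/Mon  1862: Sun/Tue  1863: Mon/Wed  1864: Wed/Thu  1865: Thu/Sat  1866: Fri/Sun  1867: Sat/Mon  1868: Mon/Tue  1869: Tue/Thu  …(27 more)…  1897: Tue/Thu  1898: Wed/Fri  1899: Thu/Sat  1900: Fri/Sun  1901: Sat/Mon  1902: Sun/Tue  1903: Mon/Wed  1904: Wed/Thu  1905: Thu/Sat  1906: Fri/Sun  1907: Sat/Mon  1908: Mon/Tue  1909: Tue/Thu  1910: Wed/Fri
Both conditions hold in: 1860, 1888 — 2.

2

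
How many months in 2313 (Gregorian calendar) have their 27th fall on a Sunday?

2

Check the 27th of each month of 2313: Jan 27: Mon, Feb 27: Thu, Mar 27: Thu, Apr 27: Sun, May 27: Tue, Jun 27: Fri, Jul 27: Sun, Aug 27: Wed, Sep 27: Sat, Oct 27: Mon, Nov 27: Thu, Dec 27: Sat.
Sunday occurs in April, July — 2 months.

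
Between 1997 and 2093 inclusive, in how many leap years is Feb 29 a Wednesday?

Leap years in 1997–2093: 24 of them.
Feb 29 weekday advances by 5 (mod 7) from one leap year to the next four years later (or differs when a century non-leap intervenes).
Leap-day weekdays: 2000:Tue 2004:Sun 2008:Fri 2012:Wed✓ 2016:Mon 2020:Sat 2024:Thu 2028:Tue 2032:Sun 2036:Fri 2040:Wed✓ 2044:Mon 2048:Sat 2052:Thu 2056:Tue 2060:Sun 2064:Fri 2068:Wed✓ 2072:Mon 2076:Sat 2080:Thu 2084:Tue 2088:Sun 2092:Fri
Wednesday: 2012, 2040, 2068 → 3.

3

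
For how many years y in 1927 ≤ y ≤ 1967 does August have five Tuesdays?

August has 31 days; it has five Tuesdays when Tuesday falls among the first (month-length − 28) days — i.e. when August 1 is one of Tuesday/Monday/Sunday.
August 1 by year: 1927:Mon✓ 1928:Wed 1929:Thu 1930:Fri 1931:Sat 1932:Mon✓ 1933:Tue✓ 1934:Wed 1935:Thu 1936:Sat 1937:Sun✓ 1938:Mon✓ 1939:Tue✓ 1940:Thu 1941:Fri …(11 more)… 1953:Sat 1954:Sun✓ 1955:Mon✓ 1956:Wed 1957:Thu 1958:Fri 1959:Sat 1960:Mon✓ 1961:Tue✓ 1962:Wed 1963:Thu 1964:Sat 1965:Sun✓ 1966:Mon✓ 1967:Tue✓
Years with five Tuesdays: 1927, 1932, 1933, 1937, 1938, 1939, 1943, 1944, 1948, 1949, 1950, 1954, 1955, 1960, 1961, 1965, 1966, 1967 → 18.

18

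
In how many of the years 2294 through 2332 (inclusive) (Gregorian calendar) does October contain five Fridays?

October has 31 days; it has five Fridays when Friday falls among the first (month-length − 28) days — i.e. when October 1 is one of Friday/Thursday/Wednesday.
October 1 by year: 2294:Mon 2295:Tue 2296:Thu✓ 2297:Fri✓ 2298:Sat 2299:Sun 2300:Mon 2301:Tue 2302:Wed✓ 2303:Thu✓ 2304:Sat 2305:Sun 2306:Mon 2307:Tue 2308:Thu✓ …(9 more)… 2318:Tue 2319:Wed✓ 2320:Fri✓ 2321:Sat 2322:Sun 2323:Mon 2324:Wed✓ 2325:Thu✓ 2326:Fri✓ 2327:Sat 2328:Mon 2329:Tue 2330:Wed✓ 2331:Thu✓ 2332:Sat
Years with five Fridays: 2296, 2297, 2302, 2303, 2308, 2309, 2313, 2314, 2315, 2319, 2320, 2324, 2325, 2326, 2330, 2331 → 16.

16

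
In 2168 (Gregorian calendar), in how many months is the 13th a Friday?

Check the 13th of each month of 2168: Jan 13: Wed, Feb 13: Sat, Mar 13: Sun, Apr 13: Wed, May 13: Fri, Jun 13: Mon, Jul 13: Wed, Aug 13: Sat, Sep 13: Tue, Oct 13: Thu, Nov 13: Sun, Dec 13: Tue.
Friday occurs in May — 1 month.

1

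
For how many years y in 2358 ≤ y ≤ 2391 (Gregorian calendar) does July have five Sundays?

15

July has 31 days; it has five Sundays when Sunday falls among the first (month-length − 28) days — i.e. when July 1 is one of Sunday/Saturday/Friday.
July 1 by year: 2358:Tue 2359:Wed 2360:Fri✓ 2361:Sat✓ 2362:Sun✓ 2363:Mon 2364:Wed 2365:Thu 2366:Fri✓ 2367:Sat✓ 2368:Mon 2369:Tue 2370:Wed 2371:Thu 2372:Sat✓ …(4 more)… 2377:Fri✓ 2378:Sat✓ 2379:Sun✓ 2380:Tue 2381:Wed 2382:Thu 2383:Fri✓ 2384:Sun✓ 2385:Mon 2386:Tue 2387:Wed 2388:Fri✓ 2389:Sat✓ 2390:Sun✓ 2391:Mon
Years with five Sundays: 2360, 2361, 2362, 2366, 2367, 2372, 2373, 2377, 2378, 2379, 2383, 2384, 2388, 2389, 2390 → 15.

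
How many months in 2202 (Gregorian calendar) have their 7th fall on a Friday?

1

Check the 7th of each month of 2202: Jan 7: Thu, Feb 7: Sun, Mar 7: Sun, Apr 7: Wed, May 7: Fri, Jun 7: Mon, Jul 7: Wed, Aug 7: Sat, Sep 7: Tue, Oct 7: Thu, Nov 7: Sun, Dec 7: Tue.
Friday occurs in May — 1 month.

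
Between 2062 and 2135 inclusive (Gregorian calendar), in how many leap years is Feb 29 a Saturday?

2

Leap years in 2062–2135: 17 of them.
Feb 29 weekday advances by 5 (mod 7) from one leap year to the next four years later (or differs when a century non-leap intervenes).
Leap-day weekdays: 2064:Fri 2068:Wed 2072:Mon 2076:Sat✓ 2080:Thu 2084:Tue 2088:Sun 2092:Fri 2096:Wed 2104:Fri 2108:Wed 2112:Mon 2116:Sat✓ 2120:Thu 2124:Tue 2128:Sun 2132:Fri
Saturday: 2076, 2116 → 2.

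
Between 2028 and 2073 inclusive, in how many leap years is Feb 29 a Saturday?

1

Leap years in 2028–2073: 12 of them.
Feb 29 weekday advances by 5 (mod 7) from one leap year to the next four years later (or differs when a century non-leap intervenes).
Leap-day weekdays: 2028:Tue 2032:Sun 2036:Fri 2040:Wed 2044:Mon 2048:Sat✓ 2052:Thu 2056:Tue 2060:Sun 2064:Fri 2068:Wed 2072:Mon
Saturday: 2048 → 1.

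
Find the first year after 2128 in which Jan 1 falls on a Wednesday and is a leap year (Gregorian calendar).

2144

Jan 1 advances by 2 weekdays after a leap year and by 1 after a common year.
2128: Jan 1 is Thursday (leap).
2129: Saturday
2130: Sunday
2131: Monday
2132: Tuesday (leap)
2133: Thursday
2134: Friday
2135: Saturday
2136: Sunday (leap)
2137: Tuesday
2138: Wednesday
2139: Thursday
2140: Friday (leap)
2141: Sunday
2142: Monday
2143: Tuesday
2144: Wednesday (leap)
2144 begins on a Wednesday and is a leap year.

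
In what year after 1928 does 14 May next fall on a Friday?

From one year to the next, a fixed date's weekday advances by 1, or by 2 when a Feb 29 lies between the two dates.
1928: May 14 is Monday.
1929: Tuesday (+1)
1930: Wednesday (+1)
1931: Thursday (+1)
1932: Saturday (+2)
1933: Sunday (+1)
1934: Monday (+1)
1935: Tuesday (+1)
1936: Thursday (+2)
1937: Friday (+1)
14 May falls on a Friday in 1937.

1937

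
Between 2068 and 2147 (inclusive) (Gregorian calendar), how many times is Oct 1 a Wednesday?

Track Oct 1's weekday year by year (advancing +1, or +2 across a Feb 29):
  2068: Mon  2069: Tue (+1)  2070: Wed (+1) ✓  2071: Thu (+1)  2072: Sat (+2)
  2073: Sun (+1)  2074: Mon (+1)  2075: Tue (+1)  2076: Thu (+2)  2077: Fri (+1)
  2078: Sat (+1)  2079: Sun (+1)  2080: Tue (+2)  2081: Wed (+1) ✓  … (52 more years) …
  2134: Fri (+1)  2135: Sat (+1)  2136: Mon (+2)  2137: Tue (+1)  2138: Wed (+1) ✓
  2139: Thu (+1)  2140: Sat (+2)  2141: Sun (+1)  2142: Mon (+1)  2143: Tue (+1)
  2144: Thu (+2)  2145: Fri (+1)  2146: Sat (+1)  2147: Sun (+1)
Wednesday years: 2070, 2081, 2087, 2092, 2098, 2104, 2110, 2121, 2127, 2132, 2138 — 11 in total.

11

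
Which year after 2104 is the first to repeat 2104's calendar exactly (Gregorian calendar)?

2132

Two years share a calendar iff Jan 1 falls on the same weekday and both are leap or both are common. 2104: Jan 1 is Tuesday, leap year.
2105: Jan 1 Thursday, common
2106: Jan 1 Friday, common
2107: Jan 1 Saturday, common
2108: Jan 1 Sunday, leap
2109: Jan 1 Tuesday, common
2110: Jan 1 Wednesday, common
2111: Jan 1 Thursday, common
2112: Jan 1 Friday, leap
2113: Jan 1 Sunday, common
2114: Jan 1 Monday, common
2115: Jan 1 Tuesday, common
2116: Jan 1 Wednesday, leap
2117: Jan 1 Friday, common
2118: Jan 1 Saturday, common
2119: Jan 1 Sunday, common
2120: Jan 1 Monday, leap
2121: Jan 1 Wednesday, common
2122: Jan 1 Thursday, common
2123: Jan 1 Friday, common
2124: Jan 1 Saturday, leap
2125: Jan 1 Monday, common
2126: Jan 1 Tuesday, common
2127: Jan 1 Wednesday, common
2128: Jan 1 Thursday, leap
2129: Jan 1 Saturday, common
2130: Jan 1 Sunday, common
2131: Jan 1 Monday, common
2132: Jan 1 Tuesday, leap
2132 matches on both conditions.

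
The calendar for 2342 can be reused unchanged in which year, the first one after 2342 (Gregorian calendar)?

2353

Two years share a calendar iff Jan 1 falls on the same weekday and both are leap or both are common. 2342: Jan 1 is Thursday, common year.
2343: Jan 1 Friday, common
2344: Jan 1 Saturday, leap
2345: Jan 1 Monday, common
2346: Jan 1 Tuesday, common
2347: Jan 1 Wednesday, common
2348: Jan 1 Thursday, leap
2349: Jan 1 Saturday, common
2350: Jan 1 Sunday, common
2351: Jan 1 Monday, common
2352: Jan 1 Tuesday, leap
2353: Jan 1 Thursday, common
2353 matches on both conditions.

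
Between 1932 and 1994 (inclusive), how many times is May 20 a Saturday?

9

Track May 20's weekday year by year (advancing +1, or +2 across a Feb 29):
  1932: Fri  1933: Sat (+1) ✓  1934: Sun (+1)  1935: Mon (+1)  1936: Wed (+2)
  1937: Thu (+1)  1938: Fri (+1)  1939: Sat (+1) ✓  1940: Mon (+2)  1941: Tue (+1)
  1942: Wed (+1)  1943: Thu (+1)  1944: Sat (+2) ✓  1945: Sun (+1)  … (35 more years) …
  1981: Wed (+1)  1982: Thu (+1)  1983: Fri (+1)  1984: Sun (+2)  1985: Mon (+1)
  1986: Tue (+1)  1987: Wed (+1)  1988: Fri (+2)  1989: Sat (+1) ✓  1990: Sun (+1)
  1991: Mon (+1)  1992: Wed (+2)  1993: Thu (+1)  1994: Fri (+1)
Saturday years: 1933, 1939, 1944, 1950, 1961, 1967, 1972, 1978, 1989 — 9 in total.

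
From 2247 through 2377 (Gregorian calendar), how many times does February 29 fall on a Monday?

5

Leap years in 2247–2377: 32 of them.
Feb 29 weekday advances by 5 (mod 7) from one leap year to the next four years later (or differs when a century non-leap intervenes).
Leap-day weekdays: 2248:Tue 2252:Sun 2256:Fri 2260:Wed 2264:Mon✓ 2268:Sat 2272:Thu 2276:Tue 2280:Sun 2284:Fri 2288:Wed 2292:Mon✓ 2296:Sat …(6 more)… 2328:Wed 2332:Mon✓ 2336:Sat 2340:Thu 2344:Tue 2348:Sun 2352:Fri 2356:Wed 2360:Mon✓ 2364:Sat 2368:Thu 2372:Tue 2376:Sun
Monday: 2264, 2292, 2304, 2332, 2360 → 5.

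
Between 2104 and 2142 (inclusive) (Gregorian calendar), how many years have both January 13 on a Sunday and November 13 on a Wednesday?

Check each year's weekday for January 13 and November 13:
  2104: Sun/Thu  2105: Tue/Fri  2106: Wed/Sat  2107: Thu/Sun  2108: Fri/Tue  2109: Sun/Wed ✓  2110: Mon/Thu  2111: Tue/Fri  2112: Wed/Sun  2113: Fri/Mon  2114: Sat/Tue  2115: Sun/Wed ✓  2116: Mon/Fri  2117: Wed/Sat  …(11 more)…  2129: Thu/Sun  2130: Fri/Mon  2131: Sat/Tue  2132: Sun/Thu  2133: Tue/Fri  2134: Wed/Sat  2135: Thu/Sun  2136: Fri/Tue  2137: Sun/Wed ✓  2138: Mon/Thu  2139: Tue/Fri  2140: Wed/Sun  2141: Fri/Mon  2142: Sat/Tue
Both conditions hold in: 2109, 2115, 2126, 2137 — 4.

4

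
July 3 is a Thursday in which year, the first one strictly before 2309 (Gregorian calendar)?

2302

From one year to the next, a fixed date's weekday advances by 1, or by 2 when a Feb 29 lies between the two dates.
2309: July 3 is Saturday.
2308: Friday (−1)
2307: Wednesday (−2)
2306: Tuesday (−1)
2305: Monday (−1)
2304: Sunday (−1)
2303: Friday (−2)
2302: Thursday (−1)
July 3 falls on a Thursday in 2302.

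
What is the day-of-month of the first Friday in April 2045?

April 1, 2045 is a Saturday, so the first Friday is the 7th.
The first Friday is 7 + 0 = 7.

7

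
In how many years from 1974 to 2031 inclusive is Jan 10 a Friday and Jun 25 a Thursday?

Check each year's weekday for Jan 10 and Jun 25:
  1974: Thu/Tue  1975: Fri/Wed  1976: Sat/Fri  1977: Mon/Sat  1978: Tue/Sun  1979: Wed/Mon  1980: Thu/Wed  1981: Sat/Thu  1982: Sun/Fri  1983: Mon/Sat  1984: Tue/Mon  1985: Thu/Tue  1986: Fri/Wed  1987: Sat/Thu  …(30 more)…  2018: Wed/Mon  2019: Thu/Tue  2020: Fri/Thu ✓  2021: Sun/Fri  2022: Mon/Sat  2023: Tue/Sun  2024: Wed/Tue  2025: Fri/Wed  2026: Sat/Thu  2027: Sun/Fri  2028: Mon/Sun  2029: Wed/Mon  2030: Thu/Tue  2031: Fri/Wed
Both conditions hold in: 1992, 2020 — 2.

2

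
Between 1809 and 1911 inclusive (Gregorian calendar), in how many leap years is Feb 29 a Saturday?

5

Leap years in 1809–1911: 24 of them.
Feb 29 weekday advances by 5 (mod 7) from one leap year to the next four years later (or differs when a century non-leap intervenes).
Leap-day weekdays: 1812:Sat✓ 1816:Thu 1820:Tue 1824:Sun 1828:Fri 1832:Wed 1836:Mon 1840:Sat✓ 1844:Thu 1848:Tue 1852:Sun 1856:Fri 1860:Wed 1864:Mon 1868:Sat✓ 1872:Thu 1876:Tue 1880:Sun 1884:Fri 1888:Wed 1892:Mon 1896:Sat✓ 1904:Mon 1908:Sat✓
Saturday: 1812, 1840, 1868, 1896, 1908 → 5.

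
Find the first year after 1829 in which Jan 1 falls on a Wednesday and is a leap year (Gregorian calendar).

1840

Jan 1 advances by 2 weekdays after a leap year and by 1 after a common year.
1829: Jan 1 is Thursday.
1830: Friday
1831: Saturday
1832: Sunday (leap)
1833: Tuesday
1834: Wednesday
1835: Thursday
1836: Friday (leap)
1837: Sunday
1838: Monday
1839: Tuesday
1840: Wednesday (leap)
1840 begins on a Wednesday and is a leap year.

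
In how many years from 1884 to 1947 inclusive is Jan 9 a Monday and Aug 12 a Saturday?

7

Check each year's weekday for Jan 9 and Aug 12:
  1884: Wed/Tue  1885: Fri/Wed  1886: Sat/Thu  1887: Sun/Fri  1888: Mon/Sun  1889: Wed/Mon  1890: Thu/Tue  1891: Fri/Wed  1892: Sat/Fri  1893: Mon/Sat ✓  1894: Tue/Sun  1895: Wed/Mon  1896: Thu/Wed  1897: Sat/Thu  …(36 more)…  1934: Tue/Sun  1935: Wed/Mon  1936: Thu/Wed  1937: Sat/Thu  1938: Sun/Fri  1939: Mon/Sat ✓  1940: Tue/Mon  1941: Thu/Tue  1942: Fri/Wed  1943: Sat/Thu  1944: Sun/Sat  1945: Tue/Sun  1946: Wed/Mon  1947: Thu/Tue
Both conditions hold in: 1893, 1899, 1905, 1911, 1922, 1933, 1939 — 7.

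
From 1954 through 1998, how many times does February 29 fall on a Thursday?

2

Leap years in 1954–1998: 11 of them.
Feb 29 weekday advances by 5 (mod 7) from one leap year to the next four years later (or differs when a century non-leap intervenes).
Leap-day weekdays: 1956:Wed 1960:Mon 1964:Sat 1968:Thu✓ 1972:Tue 1976:Sun 1980:Fri 1984:Wed 1988:Mon 1992:Sat 1996:Thu✓
Thursday: 1968, 1996 → 2.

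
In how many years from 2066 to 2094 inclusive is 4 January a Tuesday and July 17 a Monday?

1

Check each year's weekday for 4 January and July 17:
  2066: Mon/Sat  2067: Tue/Sun  2068: Wed/Tue  2069: Fri/Wed  2070: Sat/Thu  2071: Sun/Fri  2072: Mon/Sun  2073: Wed/Mon  2074: Thu/Tue  2075: Fri/Wed  2076: Sat/Fri  2077: Mon/Sat  2078: Tue/Sun  2079: Wed/Mon  2080: Thu/Wed  2081: Sat/Thu  2082: Sun/Fri  2083: Mon/Sat  2084: Tue/Mon ✓  2085: Thu/Tue  2086: Fri/Wed  2087: Sat/Thu  2088: Sun/Sat  2089: Tue/Sun  2090: Wed/Mon  2091: Thu/Tue  2092: Fri/Thu  2093: Sun/Fri  2094: Mon/Sat
Both conditions hold in: 2084 — 1.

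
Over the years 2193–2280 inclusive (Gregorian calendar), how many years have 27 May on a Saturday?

Track 27 May's weekday year by year (advancing +1, or +2 across a Feb 29):
  2193: Mon  2194: Tue (+1)  2195: Wed (+1)  2196: Fri (+2)  2197: Sat (+1) ✓
  2198: Sun (+1)  2199: Mon (+1)  2200: Tue (+1)  2201: Wed (+1)  2202: Thu (+1)
  2203: Fri (+1)  2204: Sun (+2)  2205: Mon (+1)  2206: Tue (+1)  … (60 more years) …
  2267: Mon (+1)  2268: Wed (+2)  2269: Thu (+1)  2270: Fri (+1)  2271: Sat (+1) ✓
  2272: Mon (+2)  2273: Tue (+1)  2274: Wed (+1)  2275: Thu (+1)  2276: Sat (+2) ✓
  2277: Sun (+1)  2278: Mon (+1)  2279: Tue (+1)  2280: Thu (+2)
Saturday years: 2197, 2209, 2215, 2220, 2226, 2237, 2243, 2248, 2254, 2265, 2271, 2276 — 12 in total.

12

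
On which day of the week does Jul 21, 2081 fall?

January 1, 2081 is a Wednesday.
July 21 is day 202 of the year, i.e. 201 days after Jan 1.
201 mod 7 = 5, so advance 5 weekdays from Wednesday: Monday.

Monday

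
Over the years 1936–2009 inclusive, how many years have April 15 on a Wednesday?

11

Track April 15's weekday year by year (advancing +1, or +2 across a Feb 29):
  1936: Wed ✓  1937: Thu (+1)  1938: Fri (+1)  1939: Sat (+1)  1940: Mon (+2)
  1941: Tue (+1)  1942: Wed (+1) ✓  1943: Thu (+1)  1944: Sat (+2)  1945: Sun (+1)
  1946: Mon (+1)  1947: Tue (+1)  1948: Thu (+2)  1949: Fri (+1)  … (46 more years) …
  1996: Mon (+2)  1997: Tue (+1)  1998: Wed (+1) ✓  1999: Thu (+1)  2000: Sat (+2)
  2001: Sun (+1)  2002: Mon (+1)  2003: Tue (+1)  2004: Thu (+2)  2005: Fri (+1)
  2006: Sat (+1)  2007: Sun (+1)  2008: Tue (+2)  2009: Wed (+1) ✓
Wednesday years: 1936, 1942, 1953, 1959, 1964, 1970, 1981, 1987, 1992, 1998, 2009 — 11 in total.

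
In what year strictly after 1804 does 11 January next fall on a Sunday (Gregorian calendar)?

1807

From one year to the next, a fixed date's weekday advances by 1, or by 2 when a Feb 29 lies between the two dates.
1804: January 11 is Wednesday.
1805: Friday (+2)
1806: Saturday (+1)
1807: Sunday (+1)
11 January falls on a Sunday in 1807.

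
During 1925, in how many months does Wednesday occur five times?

A month of length L has five Wednesdays iff its first Wednesday is on day ≤ L−28 (so day 1–3 in a 31-day month, 1–2 in a 30-day month, day 1 in a leap February).
Checking each month of 1925: Jan starts Thu (31d); Feb starts Sun (28d); Mar starts Sun (31d); Apr starts Wed (30d) ✓; May starts Fri (31d); Jun starts Mon (30d); Jul starts Wed (31d) ✓; Aug starts Sat (31d); Sep starts Tue (30d) ✓; Oct starts Thu (31d); Nov starts Sun (30d); Dec starts Tue (31d) ✓.
Five-Wednesday months: April, July, September, December → 4.

4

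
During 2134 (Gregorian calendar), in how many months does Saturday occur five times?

A month of length L has five Saturdays iff its first Saturday is on day ≤ L−28 (so day 1–3 in a 31-day month, 1–2 in a 30-day month, day 1 in a leap February).
Checking each month of 2134: Jan starts Fri (31d) ✓; Feb starts Mon (28d); Mar starts Mon (31d); Apr starts Thu (30d); May starts Sat (31d) ✓; Jun starts Tue (30d); Jul starts Thu (31d) ✓; Aug starts Sun (31d); Sep starts Wed (30d); Oct starts Fri (31d) ✓; Nov starts Mon (30d); Dec starts Wed (31d).
Five-Saturday months: January, May, July, October → 4.

4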